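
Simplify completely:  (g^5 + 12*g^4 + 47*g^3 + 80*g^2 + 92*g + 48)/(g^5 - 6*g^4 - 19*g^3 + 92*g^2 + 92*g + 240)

(g^2 + 7*g + 6)/(g^2 - 11*g + 30)

Factor: g^5 + 12*g^4 + 47*g^3 + 80*g^2 + 92*g + 48 = (g + 4)*(g^2 + g + 2)*(g + 1)*(g + 6);  g^5 - 6*g^4 - 19*g^3 + 92*g^2 + 92*g + 240 = (g - 6)*(g^2 + g + 2)*(g - 5)*(g + 4)
Cancel the common factors (g^2 + g + 2), (g + 4).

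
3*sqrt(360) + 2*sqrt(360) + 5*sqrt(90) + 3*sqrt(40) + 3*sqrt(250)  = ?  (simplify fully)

66*sqrt(10)

3*sqrt(360) = 18*sqrt(10); 2*sqrt(360) = 12*sqrt(10); 5*sqrt(90) = 15*sqrt(10); 3*sqrt(40) = 6*sqrt(10); 3*sqrt(250) = 15*sqrt(10)
Combine: (18 + 12 + 15 + 6 + 15)·sqrt(10) = 66*sqrt(10)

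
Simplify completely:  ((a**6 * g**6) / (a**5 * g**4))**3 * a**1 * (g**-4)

a**4*g**2

Inside the bracket: a**1 * g**2
Raise to the power 3: a**3 * g**6
Multiply by a**1 * (g**-4): add exponents.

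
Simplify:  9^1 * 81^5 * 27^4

3^34

9^1 = 3^2; 81^5 = 3^20; 27^4 = 3^12
Combine exponents: 3^34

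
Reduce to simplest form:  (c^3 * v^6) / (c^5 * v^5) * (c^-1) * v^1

Quotient: (c^-2) * v^1
Multiply by (c^-1) * v^1: add exponents.

v^2/c^3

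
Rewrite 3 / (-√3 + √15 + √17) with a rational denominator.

(-87*√3 + 3*√17 + 15*√15 + 18*√85)/179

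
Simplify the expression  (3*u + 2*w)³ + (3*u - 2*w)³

Write as f((3*u),(2*w)) + f((3*u),-(2*w)) and expand.

54*u³ + 72*u*w²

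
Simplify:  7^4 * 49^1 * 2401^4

7^22

7^4 = 7^4; 49^1 = 7^2; 2401^4 = 7^16
Combine exponents: 7^22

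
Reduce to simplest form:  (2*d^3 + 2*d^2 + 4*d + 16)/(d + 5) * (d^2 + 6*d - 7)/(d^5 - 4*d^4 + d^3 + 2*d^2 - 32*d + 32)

Factor: 2*d^3 + 2*d^2 + 4*d + 16 = 2*(d^2 - d + 4)*(d + 2);  d^2 + 6*d - 7 = (d - 1)*(d + 7);  d^5 - 4*d^4 + d^3 + 2*d^2 - 32*d + 32 = (d + 2)*(d^2 - d + 4)*(d - 1)*(d - 4)
Cancel the common factors (d^2 - d + 4), (d + 2), (d - 1).

(2*d + 14)/(d^2 + d - 20)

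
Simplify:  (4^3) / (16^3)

4^3 = 2^6; 16^3 = 2^12
Combine exponents: 2^(-6)

2^(-6)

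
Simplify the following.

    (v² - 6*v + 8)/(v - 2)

v - 4

Factor: v² - 6*v + 8 = (v - 2)·(v - 4)
Cancel the common factor (v - 2).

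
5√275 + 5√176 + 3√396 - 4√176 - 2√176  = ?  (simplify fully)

39*√11

5√275 = 25*√11; 5√176 = 20*√11; 3√396 = 18*√11; 4√176 = 16*√11; 2√176 = 8*√11
Combine: (25 + 20 + 18 - 16 - 8)·√11 = 39*√11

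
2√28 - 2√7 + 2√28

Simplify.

6*√7

2√28 = 4*√7; 2√7 = 2*√7; 2√28 = 4*√7
Combine: (4 - 2 + 4)·√7 = 6*√7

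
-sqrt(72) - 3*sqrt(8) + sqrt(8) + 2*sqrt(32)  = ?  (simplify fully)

sqrt(72) = 6*sqrt(2); 3*sqrt(8) = 6*sqrt(2); sqrt(8) = 2*sqrt(2); 2*sqrt(32) = 8*sqrt(2)
Combine: (-6 - 6 + 2 + 8)·sqrt(2) = -2*sqrt(2)

-2*sqrt(2)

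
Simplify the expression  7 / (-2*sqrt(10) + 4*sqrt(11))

Multiply numerator and denominator by 2*sqrt(10) + 4*sqrt(11).
Denominator becomes 136; numerator becomes 14*sqrt(10) + 28*sqrt(11).

(7*sqrt(10) + 14*sqrt(11))/68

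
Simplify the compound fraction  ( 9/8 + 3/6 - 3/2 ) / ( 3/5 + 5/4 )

5/74

Numerator: 9/8 + 3/6 - 3/2 = 1/8
Denominator: 3/5 + 5/4 = 37/20
Divide: (1/8) · (20/37) = 5/74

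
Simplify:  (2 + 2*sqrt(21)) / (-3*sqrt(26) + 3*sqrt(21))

(-2*sqrt(546) - 42 - 2*sqrt(26) - 2*sqrt(21))/15

Multiply numerator and denominator by 3*sqrt(21) + 3*sqrt(26).
Denominator becomes -45; numerator becomes 6*sqrt(21) + 6*sqrt(26) + 126 + 6*sqrt(546).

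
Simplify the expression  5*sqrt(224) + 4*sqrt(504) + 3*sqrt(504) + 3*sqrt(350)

77*sqrt(14)

5*sqrt(224) = 20*sqrt(14); 4*sqrt(504) = 24*sqrt(14); 3*sqrt(504) = 18*sqrt(14); 3*sqrt(350) = 15*sqrt(14)
Combine: (20 + 24 + 18 + 15)·sqrt(14) = 77*sqrt(14)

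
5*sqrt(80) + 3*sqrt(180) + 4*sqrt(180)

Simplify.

62*sqrt(5)

5*sqrt(80) = 20*sqrt(5); 3*sqrt(180) = 18*sqrt(5); 4*sqrt(180) = 24*sqrt(5)
Combine: (20 + 18 + 24)·sqrt(5) = 62*sqrt(5)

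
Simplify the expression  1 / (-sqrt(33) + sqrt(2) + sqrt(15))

Group as (sqrt(2) + sqrt(15)) - sqrt(33); multiply by (sqrt(2) + sqrt(15)) + sqrt(33), then rationalise the remaining surd.

(-8*sqrt(33) - 10*sqrt(15) - 23*sqrt(2) - 3*sqrt(110))/68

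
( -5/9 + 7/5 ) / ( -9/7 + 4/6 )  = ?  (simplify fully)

-266/195

Numerator: -5/9 + 7/5 = 38/45
Denominator: -9/7 + 4/6 = -13/21
Divide: (38/45) · (-21/13) = -266/195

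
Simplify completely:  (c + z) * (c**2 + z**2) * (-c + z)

Telescope via difference of squares: (z+c)(z-c) = -c**2 + z**2, then repeat with the next factor.

-c**4 + z**4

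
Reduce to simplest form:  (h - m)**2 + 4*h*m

(h + m)**2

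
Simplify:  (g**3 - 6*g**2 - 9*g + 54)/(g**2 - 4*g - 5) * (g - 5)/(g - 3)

Factor: g**3 - 6*g**2 - 9*g + 54 = (g + 3)*(g - 3)*(g - 6);  g**2 - 4*g - 5 = (g - 5)*(g + 1)
Cancel the common factors (g - 5), (g - 3).

(g**2 - 3*g - 18)/(g + 1)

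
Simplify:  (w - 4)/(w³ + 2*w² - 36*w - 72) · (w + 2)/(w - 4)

Factor: w³ + 2*w² - 36*w - 72 = (w + 6)·(w + 2)·(w - 6)
Cancel the common factors (w + 2), (w - 4).

1/(w² - 36)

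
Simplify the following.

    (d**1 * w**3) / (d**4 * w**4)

1/(d**3*w)

Quotient: (d**-3) * (w**-1)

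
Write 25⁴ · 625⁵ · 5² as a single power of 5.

5^30

25⁴ = 5^8; 625⁵ = 5^20; 5² = 5^2
Combine exponents: 5^30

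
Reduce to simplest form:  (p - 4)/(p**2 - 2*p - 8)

1/(p + 2)

Factor: p**2 - 2*p - 8 = (p + 2)*(p - 4)
Cancel the common factor (p - 4).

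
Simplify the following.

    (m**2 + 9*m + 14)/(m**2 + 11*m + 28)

Factor: m**2 + 9*m + 14 = (m + 7)*(m + 2);  m**2 + 11*m + 28 = (m + 7)*(m + 4)
Cancel the common factor (m + 7).

(m + 2)/(m + 4)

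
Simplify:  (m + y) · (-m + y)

-m² + y²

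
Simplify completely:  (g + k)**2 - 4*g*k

Expanding gives g**2 - 2*g*k + k**2, a perfect square.

(g - k)**2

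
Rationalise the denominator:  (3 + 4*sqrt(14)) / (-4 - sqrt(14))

(-13*sqrt(14) + 44)/2

Multiply numerator and denominator by -4 + sqrt(14).
Denominator becomes 2; numerator becomes -13*sqrt(14) + 44.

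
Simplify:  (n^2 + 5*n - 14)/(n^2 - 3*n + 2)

(n + 7)/(n - 1)

Factor: n^2 + 5*n - 14 = (n - 2)*(n + 7);  n^2 - 3*n + 2 = (n - 1)*(n - 2)
Cancel the common factor (n - 2).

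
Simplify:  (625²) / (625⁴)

625² = 5^8; 625⁴ = 5^16
Combine exponents: 5^(-8)

5^(-8)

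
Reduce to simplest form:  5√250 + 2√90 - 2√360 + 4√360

43*√10

5√250 = 25*√10; 2√90 = 6*√10; 2√360 = 12*√10; 4√360 = 24*√10
Combine: (25 + 6 - 12 + 24)·√10 = 43*√10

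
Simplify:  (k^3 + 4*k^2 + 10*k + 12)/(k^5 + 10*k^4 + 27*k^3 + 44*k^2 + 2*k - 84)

1/(k^2 + 6*k - 7)

Factor: k^3 + 4*k^2 + 10*k + 12 = (k + 2)*(k^2 + 2*k + 6);  k^5 + 10*k^4 + 27*k^3 + 44*k^2 + 2*k - 84 = (k + 7)*(k + 2)*(k - 1)*(k^2 + 2*k + 6)
Cancel the common factors (k^2 + 2*k + 6), (k + 2).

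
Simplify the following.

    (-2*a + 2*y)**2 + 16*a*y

4*(a + y)**2

After expansion: 4*a**2 + 8*a*y + 4*y**2 — a perfect-square trinomial.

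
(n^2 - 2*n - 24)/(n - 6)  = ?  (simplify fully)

Factor: n^2 - 2*n - 24 = (n + 4)*(n - 6)
Cancel the common factor (n - 6).

n + 4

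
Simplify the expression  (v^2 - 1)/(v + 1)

Factor: v^2 - 1 = (v + 1)*(v - 1)
Cancel the common factor (v + 1).

v - 1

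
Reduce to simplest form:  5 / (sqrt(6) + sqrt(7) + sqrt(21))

Group as (sqrt(6) + sqrt(7)) + sqrt(21); multiply by (sqrt(6) + sqrt(7)) - sqrt(21), then rationalise the remaining surd.

(-105*sqrt(2) - 20*sqrt(21) + 50*sqrt(7) + 55*sqrt(6))/52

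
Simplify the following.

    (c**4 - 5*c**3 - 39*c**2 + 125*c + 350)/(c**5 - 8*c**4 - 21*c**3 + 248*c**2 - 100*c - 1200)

(c - 7)/(c**2 - 10*c + 24)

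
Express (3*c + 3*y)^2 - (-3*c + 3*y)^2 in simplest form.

36*c*y

Only the odd-power cross terms survive.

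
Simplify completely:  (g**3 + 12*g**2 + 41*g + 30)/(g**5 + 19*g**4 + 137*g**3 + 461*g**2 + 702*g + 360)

Factor: g**3 + 12*g**2 + 41*g + 30 = (g + 1)*(g + 5)*(g + 6);  g**5 + 19*g**4 + 137*g**3 + 461*g**2 + 702*g + 360 = (g + 1)*(g + 5)*(g + 3)*(g + 4)*(g + 6)
Cancel the common factors (g + 6), (g + 5), (g + 1).

1/(g**2 + 7*g + 12)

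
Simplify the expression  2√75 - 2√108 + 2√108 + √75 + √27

18*√3

2√75 = 10*√3; 2√108 = 12*√3; 2√108 = 12*√3; √75 = 5*√3; √27 = 3*√3
Combine: (10 - 12 + 12 + 5 + 3)·√3 = 18*√3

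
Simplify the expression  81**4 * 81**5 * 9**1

3**38

81**4 = 3**16; 81**5 = 3**20; 9**1 = 3**2
Combine exponents: 3**38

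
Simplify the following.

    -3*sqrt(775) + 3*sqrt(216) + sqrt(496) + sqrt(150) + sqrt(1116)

-5*sqrt(31) + 23*sqrt(6)

3*sqrt(775) = 15*sqrt(31); 3*sqrt(216) = 18*sqrt(6); sqrt(496) = 4*sqrt(31); sqrt(150) = 5*sqrt(6); sqrt(1116) = 6*sqrt(31)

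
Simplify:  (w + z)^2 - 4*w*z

(w - z)^2

Expand the square and combine the 4*w*z term.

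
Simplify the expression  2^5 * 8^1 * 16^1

2^5 = 2^5; 8^1 = 2^3; 16^1 = 2^4
Combine exponents: 2^12

2^12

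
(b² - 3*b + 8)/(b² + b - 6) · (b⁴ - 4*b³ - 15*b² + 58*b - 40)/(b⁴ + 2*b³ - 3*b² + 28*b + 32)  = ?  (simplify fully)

(b² - 6*b + 5)/(b² + 4*b + 3)

Factor: b² + b - 6 = (b + 3)·(b - 2);  b⁴ - 4*b³ - 15*b² + 58*b - 40 = (b + 4)·(b - 5)·(b - 1)·(b - 2);  b⁴ + 2*b³ - 3*b² + 28*b + 32 = (b + 1)·(b² - 3*b + 8)·(b + 4)
Cancel the common factors (b² - 3*b + 8), (b - 2), (b + 4).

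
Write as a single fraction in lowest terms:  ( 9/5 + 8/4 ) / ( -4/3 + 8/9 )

-171/20

Numerator: 9/5 + 8/4 = 19/5
Denominator: -4/3 + 8/9 = -4/9
Divide: (19/5) · (-9/4) = -171/20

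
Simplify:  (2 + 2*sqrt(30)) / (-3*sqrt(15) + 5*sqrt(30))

Multiply numerator and denominator by 3*sqrt(15) + 5*sqrt(30).
Denominator becomes 615; numerator becomes 6*sqrt(15) + 10*sqrt(30) + 90*sqrt(2) + 300.

(6*sqrt(15) + 10*sqrt(30) + 90*sqrt(2) + 300)/615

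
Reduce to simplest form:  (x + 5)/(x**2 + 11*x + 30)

1/(x + 6)

Factor: x**2 + 11*x + 30 = (x + 6)*(x + 5)
Cancel the common factor (x + 5).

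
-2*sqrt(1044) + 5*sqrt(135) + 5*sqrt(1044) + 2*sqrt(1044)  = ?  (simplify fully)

15*sqrt(15) + 30*sqrt(29)

2*sqrt(1044) = 12*sqrt(29); 5*sqrt(135) = 15*sqrt(15); 5*sqrt(1044) = 30*sqrt(29); 2*sqrt(1044) = 12*sqrt(29)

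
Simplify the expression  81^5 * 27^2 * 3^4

3^30

81^5 = 3^20; 27^2 = 3^6; 3^4 = 3^4
Combine exponents: 3^30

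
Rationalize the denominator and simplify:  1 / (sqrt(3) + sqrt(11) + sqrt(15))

(-6*sqrt(55) - sqrt(15) + 7*sqrt(11) + 23*sqrt(3))/131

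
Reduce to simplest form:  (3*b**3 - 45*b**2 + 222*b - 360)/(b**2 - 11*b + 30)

3*b - 12

Factor: 3*b**3 - 45*b**2 + 222*b - 360 = 3*(b - 6)*(b - 5)*(b - 4);  b**2 - 11*b + 30 = (b - 6)*(b - 5)
Cancel the common factors (b - 6), (b - 5).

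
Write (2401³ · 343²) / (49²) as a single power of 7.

2401³ = 7^12; 343² = 7^6; 49² = 7^4
Combine exponents: 7^14

7^14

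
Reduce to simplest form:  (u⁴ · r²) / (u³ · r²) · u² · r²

Quotient: u¹
Multiply by u² · r²: add exponents.

r²*u³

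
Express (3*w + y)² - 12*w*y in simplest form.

After expansion: 9*w² - 6*w*y + y² — a perfect-square trinomial.

(3*w - y)²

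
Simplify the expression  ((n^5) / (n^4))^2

n^2

Inside the bracket: n^1
Raise to the power 2: n^2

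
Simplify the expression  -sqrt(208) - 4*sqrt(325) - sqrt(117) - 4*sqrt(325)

-47*sqrt(13)

sqrt(208) = 4*sqrt(13); 4*sqrt(325) = 20*sqrt(13); sqrt(117) = 3*sqrt(13); 4*sqrt(325) = 20*sqrt(13)
Combine: (-4 - 20 - 3 - 20)·sqrt(13) = -47*sqrt(13)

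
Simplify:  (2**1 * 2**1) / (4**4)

2**1 = 2**1; 2**1 = 2**1; 4**4 = 2**8
Combine exponents: 2**(-6)

2**(-6)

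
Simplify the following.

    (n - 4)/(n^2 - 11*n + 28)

Factor: n^2 - 11*n + 28 = (n - 7)*(n - 4)
Cancel the common factor (n - 4).

1/(n - 7)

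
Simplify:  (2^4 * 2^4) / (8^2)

2^4 = 2^4; 2^4 = 2^4; 8^2 = 2^6
Combine exponents: 2^2

2^2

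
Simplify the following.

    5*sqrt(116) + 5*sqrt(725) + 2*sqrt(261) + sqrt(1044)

47*sqrt(29)

5*sqrt(116) = 10*sqrt(29); 5*sqrt(725) = 25*sqrt(29); 2*sqrt(261) = 6*sqrt(29); sqrt(1044) = 6*sqrt(29)
Combine: (10 + 25 + 6 + 6)·sqrt(29) = 47*sqrt(29)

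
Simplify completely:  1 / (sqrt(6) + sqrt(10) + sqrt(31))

(-4*sqrt(465) - 15*sqrt(31) + 27*sqrt(10) + 35*sqrt(6))/15

Group as (sqrt(6) + sqrt(31)) + sqrt(10); multiply by (sqrt(6) + sqrt(31)) - sqrt(10), then rationalise the remaining surd.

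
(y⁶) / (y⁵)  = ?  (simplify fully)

Quotient: y¹

y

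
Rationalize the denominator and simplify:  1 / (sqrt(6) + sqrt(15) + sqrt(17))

(-3*sqrt(170) + 2*sqrt(17) + 4*sqrt(15) + 13*sqrt(6))/172

Group as (sqrt(6) + sqrt(15)) + sqrt(17); multiply by (sqrt(6) + sqrt(15)) - sqrt(17), then rationalise the remaining surd.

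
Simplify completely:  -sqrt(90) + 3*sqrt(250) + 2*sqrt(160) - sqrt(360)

sqrt(90) = 3*sqrt(10); 3*sqrt(250) = 15*sqrt(10); 2*sqrt(160) = 8*sqrt(10); sqrt(360) = 6*sqrt(10)
Combine: (-3 + 15 + 8 - 6)·sqrt(10) = 14*sqrt(10)

14*sqrt(10)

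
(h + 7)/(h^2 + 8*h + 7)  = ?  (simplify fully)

1/(h + 1)

Factor: h^2 + 8*h + 7 = (h + 7)*(h + 1)
Cancel the common factor (h + 7).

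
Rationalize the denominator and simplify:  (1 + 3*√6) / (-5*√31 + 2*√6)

Multiply numerator and denominator by 2*√6 + 5*√31.
Denominator becomes -751; numerator becomes 2*√6 + 5*√31 + 36 + 15*√186.

(-15*√186 - 36 - 5*√31 - 2*√6)/751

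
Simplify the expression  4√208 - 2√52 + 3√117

21*√13

4√208 = 16*√13; 2√52 = 4*√13; 3√117 = 9*√13
Combine: (16 - 4 + 9)·√13 = 21*√13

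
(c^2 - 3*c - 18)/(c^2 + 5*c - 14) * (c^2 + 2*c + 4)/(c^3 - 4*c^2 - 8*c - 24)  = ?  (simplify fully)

Factor: c^2 - 3*c - 18 = (c + 3)*(c - 6);  c^2 + 5*c - 14 = (c - 2)*(c + 7);  c^3 - 4*c^2 - 8*c - 24 = (c^2 + 2*c + 4)*(c - 6)
Cancel the common factors (c^2 + 2*c + 4), (c - 6).

(c + 3)/(c^2 + 5*c - 14)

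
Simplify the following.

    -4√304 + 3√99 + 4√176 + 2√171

4√304 = 16*√19; 3√99 = 9*√11; 4√176 = 16*√11; 2√171 = 6*√19

-10*√19 + 25*√11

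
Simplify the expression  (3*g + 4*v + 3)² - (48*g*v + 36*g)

Expand the square and combine the (48*g*v + 36*g) term.

(-3*g + 4*v + 3)²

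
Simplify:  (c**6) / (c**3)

c**3

Quotient: c**3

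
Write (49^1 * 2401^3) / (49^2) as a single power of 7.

49^1 = 7^2; 2401^3 = 7^12; 49^2 = 7^4
Combine exponents: 7^10

7^10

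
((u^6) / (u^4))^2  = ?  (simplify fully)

Inside the bracket: u^2
Raise to the power 2: u^4

u^4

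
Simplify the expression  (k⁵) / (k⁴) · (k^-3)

k^(-2)

Quotient: k¹
Multiply by (k^-3): add exponents.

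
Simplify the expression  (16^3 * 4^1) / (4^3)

2^8

16^3 = 2^12; 4^1 = 2^2; 4^3 = 2^6
Combine exponents: 2^8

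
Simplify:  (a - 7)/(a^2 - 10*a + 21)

1/(a - 3)

Factor: a^2 - 10*a + 21 = (a - 3)*(a - 7)
Cancel the common factor (a - 7).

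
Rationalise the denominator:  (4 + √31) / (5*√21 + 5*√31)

Multiply numerator and denominator by -5*√21 + 5*√31.
Denominator becomes 250; numerator becomes -5*√651 - 20*√21 + 20*√31 + 155.

(-√651 - 4*√21 + 4*√31 + 31)/50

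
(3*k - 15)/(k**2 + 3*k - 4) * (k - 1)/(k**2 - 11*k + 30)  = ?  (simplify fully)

3/(k**2 - 2*k - 24)

Factor: 3*k - 15 = 3*(k - 5);  k**2 + 3*k - 4 = (k - 1)*(k + 4);  k**2 - 11*k + 30 = (k - 5)*(k - 6)
Cancel the common factors (k - 1), (k - 5).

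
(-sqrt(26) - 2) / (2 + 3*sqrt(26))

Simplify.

Multiply numerator and denominator by -3*sqrt(26) + 2.
Denominator becomes -230; numerator becomes 4*sqrt(26) + 74.

(-37 - 2*sqrt(26))/115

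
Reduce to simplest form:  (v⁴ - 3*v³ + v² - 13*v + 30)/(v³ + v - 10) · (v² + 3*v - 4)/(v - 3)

v² + 3*v - 4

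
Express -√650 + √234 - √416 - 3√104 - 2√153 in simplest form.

√650 = 5*√26; √234 = 3*√26; √416 = 4*√26; 3√104 = 6*√26; 2√153 = 6*√17

-12*√26 - 6*√17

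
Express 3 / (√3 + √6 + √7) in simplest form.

(-9*√14 + 3*√7 + 6*√6 + 15*√3)/34

Group as (√6 + √7) + √3; multiply by (√6 + √7) - √3, then rationalise the remaining surd.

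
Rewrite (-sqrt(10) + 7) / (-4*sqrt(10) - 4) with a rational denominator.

Multiply numerator and denominator by -4 + 4*sqrt(10).
Denominator becomes -144; numerator becomes -68 + 32*sqrt(10).

(-8*sqrt(10) + 17)/36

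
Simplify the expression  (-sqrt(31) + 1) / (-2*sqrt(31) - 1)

(-sqrt(31) + 21)/41

Multiply numerator and denominator by -1 + 2*sqrt(31).
Denominator becomes -123; numerator becomes -63 + 3*sqrt(31).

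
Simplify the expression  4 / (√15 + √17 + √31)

(-8*√7905 + 4*√31 + 116*√17 + 132*√15)/1019

Group as (√17 + √31) + √15; multiply by (√17 + √31) - √15, then rationalise the remaining surd.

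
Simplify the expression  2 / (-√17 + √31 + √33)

(-94*√17 + 30*√33 + 38*√31 + 4*√17391)/1883

Group as (√31 + √33) - √17; multiply by (√31 + √33) + √17, then rationalise the remaining surd.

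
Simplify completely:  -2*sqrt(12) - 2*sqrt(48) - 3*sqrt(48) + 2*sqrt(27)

2*sqrt(12) = 4*sqrt(3); 2*sqrt(48) = 8*sqrt(3); 3*sqrt(48) = 12*sqrt(3); 2*sqrt(27) = 6*sqrt(3)
Combine: (-4 - 8 - 12 + 6)·sqrt(3) = -18*sqrt(3)

-18*sqrt(3)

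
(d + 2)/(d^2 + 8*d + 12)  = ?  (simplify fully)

1/(d + 6)

Factor: d^2 + 8*d + 12 = (d + 6)*(d + 2)
Cancel the common factor (d + 2).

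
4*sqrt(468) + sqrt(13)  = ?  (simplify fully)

4*sqrt(468) = 24*sqrt(13); sqrt(13) = sqrt(13)
Combine: (24 + 1)·sqrt(13) = 25*sqrt(13)

25*sqrt(13)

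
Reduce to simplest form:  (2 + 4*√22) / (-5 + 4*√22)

(28*√22 + 362)/327

Multiply numerator and denominator by -4*√22 - 5.
Denominator becomes -327; numerator becomes -362 - 28*√22.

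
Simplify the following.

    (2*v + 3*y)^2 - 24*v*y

After expansion: 4*v^2 - 12*v*y + 9*y^2 — a perfect-square trinomial.

(2*v - 3*y)^2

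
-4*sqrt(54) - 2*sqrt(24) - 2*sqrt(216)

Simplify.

-28*sqrt(6)

4*sqrt(54) = 12*sqrt(6); 2*sqrt(24) = 4*sqrt(6); 2*sqrt(216) = 12*sqrt(6)
Combine: (-12 - 4 - 12)·sqrt(6) = -28*sqrt(6)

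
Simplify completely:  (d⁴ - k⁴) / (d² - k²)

d⁴ - k⁴ factors as (d - k)*(d + k)*(d² + k²).

d² + k²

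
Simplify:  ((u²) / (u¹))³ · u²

Inside the bracket: u¹
Raise to the power 3: u³
Multiply by u²: add exponents.

u⁵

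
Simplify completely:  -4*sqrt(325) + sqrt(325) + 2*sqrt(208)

4*sqrt(325) = 20*sqrt(13); sqrt(325) = 5*sqrt(13); 2*sqrt(208) = 8*sqrt(13)
Combine: (-20 + 5 + 8)·sqrt(13) = -7*sqrt(13)

-7*sqrt(13)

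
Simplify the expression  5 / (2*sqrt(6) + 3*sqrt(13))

(-10*sqrt(6) + 15*sqrt(13))/93

Multiply numerator and denominator by -3*sqrt(13) + 2*sqrt(6).
Denominator becomes -93; numerator becomes -15*sqrt(13) + 10*sqrt(6).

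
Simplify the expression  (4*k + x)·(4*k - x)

16*k² - x²

(4*k)^2 - (x)^2 = 16*k² - x².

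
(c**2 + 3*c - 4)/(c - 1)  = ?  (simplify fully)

Factor: c**2 + 3*c - 4 = (c + 4)*(c - 1)
Cancel the common factor (c - 1).

c + 4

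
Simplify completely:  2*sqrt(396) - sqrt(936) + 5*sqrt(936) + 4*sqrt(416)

2*sqrt(396) = 12*sqrt(11); sqrt(936) = 6*sqrt(26); 5*sqrt(936) = 30*sqrt(26); 4*sqrt(416) = 16*sqrt(26)

12*sqrt(11) + 40*sqrt(26)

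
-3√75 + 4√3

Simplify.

-11*√3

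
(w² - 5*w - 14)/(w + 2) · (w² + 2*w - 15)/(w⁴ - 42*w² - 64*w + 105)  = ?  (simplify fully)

(w - 3)/(w² + 2*w - 3)

Factor: w² - 5*w - 14 = (w - 7)·(w + 2);  w² + 2*w - 15 = (w - 3)·(w + 5);  w⁴ - 42*w² - 64*w + 105 = (w - 7)·(w - 1)·(w + 3)·(w + 5)
Cancel the common factors (w + 5), (w - 7), (w + 2).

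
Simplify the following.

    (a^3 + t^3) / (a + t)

t^3 + a^3 = (a + t)(a^2 - a*t + t^2).

a^2 - a*t + t^2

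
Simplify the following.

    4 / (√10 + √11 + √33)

(-11*√30 - 6*√33 + 16*√11 + 17*√10)/37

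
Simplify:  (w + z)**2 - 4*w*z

After expansion: w**2 - 2*w*z + z**2 — a perfect-square trinomial.

(w - z)**2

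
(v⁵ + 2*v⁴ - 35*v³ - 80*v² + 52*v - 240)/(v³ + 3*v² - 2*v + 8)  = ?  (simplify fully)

v² - v - 30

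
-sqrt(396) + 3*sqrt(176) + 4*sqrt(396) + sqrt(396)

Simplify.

sqrt(396) = 6*sqrt(11); 3*sqrt(176) = 12*sqrt(11); 4*sqrt(396) = 24*sqrt(11); sqrt(396) = 6*sqrt(11)
Combine: (-6 + 12 + 24 + 6)·sqrt(11) = 36*sqrt(11)

36*sqrt(11)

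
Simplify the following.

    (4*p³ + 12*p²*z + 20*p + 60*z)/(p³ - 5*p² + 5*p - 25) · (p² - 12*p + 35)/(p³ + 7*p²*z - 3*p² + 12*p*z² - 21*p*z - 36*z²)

(4*p - 28)/(p² + 4*p*z - 3*p - 12*z)

Factor: 4*p³ + 12*p²*z + 20*p + 60*z = 4·(p + 3*z)·(p² + 5);  p³ - 5*p² + 5*p - 25 = (p - 5)·(p² + 5);  p² - 12*p + 35 = (p - 5)·(p - 7);  p³ + 7*p²*z - 3*p² + 12*p*z² - 21*p*z - 36*z² = (p - 3)·(p + 3*z)·(p + 4*z)
Cancel the common factors (p² + 5), (p - 5), (p + 3*z).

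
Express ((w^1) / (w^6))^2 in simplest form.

w^(-10)

Inside the bracket: (w^-5)
Raise to the power 2: (w^-10)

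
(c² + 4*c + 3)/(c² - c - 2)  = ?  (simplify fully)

(c + 3)/(c - 2)

Factor: c² + 4*c + 3 = (c + 3)·(c + 1);  c² - c - 2 = (c - 2)·(c + 1)
Cancel the common factor (c + 1).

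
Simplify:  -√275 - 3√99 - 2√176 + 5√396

8*√11

√275 = 5*√11; 3√99 = 9*√11; 2√176 = 8*√11; 5√396 = 30*√11
Combine: (-5 - 9 - 8 + 30)·√11 = 8*√11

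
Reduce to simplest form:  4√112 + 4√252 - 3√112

4√112 = 16*√7; 4√252 = 24*√7; 3√112 = 12*√7
Combine: (16 + 24 - 12)·√7 = 28*√7

28*√7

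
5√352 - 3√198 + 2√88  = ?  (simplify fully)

15*√22

5√352 = 20*√22; 3√198 = 9*√22; 2√88 = 4*√22
Combine: (20 - 9 + 4)·√22 = 15*√22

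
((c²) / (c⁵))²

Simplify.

c^(-6)

Inside the bracket: (c^-3)
Raise to the power 2: (c^-6)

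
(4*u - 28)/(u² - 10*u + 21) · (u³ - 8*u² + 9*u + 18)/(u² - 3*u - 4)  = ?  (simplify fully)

(4*u - 24)/(u - 4)

Factor: 4*u - 28 = 4·(u - 7);  u² - 10*u + 21 = (u - 3)·(u - 7);  u³ - 8*u² + 9*u + 18 = (u - 3)·(u - 6)·(u + 1);  u² - 3*u - 4 = (u + 1)·(u - 4)
Cancel the common factors (u - 3), (u + 1), (u - 7).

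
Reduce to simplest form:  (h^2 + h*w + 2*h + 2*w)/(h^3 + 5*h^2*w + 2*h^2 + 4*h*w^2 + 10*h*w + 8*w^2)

Factor: h^2 + h*w + 2*h + 2*w = (h + 2)*(h + w);  h^3 + 5*h^2*w + 2*h^2 + 4*h*w^2 + 10*h*w + 8*w^2 = (h + w)*(h + 4*w)*(h + 2)
Cancel the common factors (h + 2), (h + w).

1/(h + 4*w)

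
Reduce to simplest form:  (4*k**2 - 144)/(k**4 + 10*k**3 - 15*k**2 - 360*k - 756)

4/(k**2 + 10*k + 21)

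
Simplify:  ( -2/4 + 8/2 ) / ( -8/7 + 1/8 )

Numerator: -2/4 + 8/2 = 7/2
Denominator: -8/7 + 1/8 = -57/56
Divide: (7/2) · (-56/57) = -196/57

-196/57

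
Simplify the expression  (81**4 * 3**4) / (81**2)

3**12

81**4 = 3**16; 3**4 = 3**4; 81**2 = 3**8
Combine exponents: 3**12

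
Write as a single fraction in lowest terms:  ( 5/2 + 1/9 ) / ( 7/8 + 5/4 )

Numerator: 5/2 + 1/9 = 47/18
Denominator: 7/8 + 5/4 = 17/8
Divide: (47/18) · (8/17) = 188/153

188/153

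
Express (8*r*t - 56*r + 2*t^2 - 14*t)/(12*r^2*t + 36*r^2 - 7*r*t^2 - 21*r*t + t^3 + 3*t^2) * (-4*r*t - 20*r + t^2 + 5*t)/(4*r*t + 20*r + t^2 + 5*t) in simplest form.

(-2*t + 14)/(3*r*t + 9*r - t^2 - 3*t)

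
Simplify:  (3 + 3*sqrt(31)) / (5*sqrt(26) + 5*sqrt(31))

Multiply numerator and denominator by -5*sqrt(26) + 5*sqrt(31).
Denominator becomes 125; numerator becomes -15*sqrt(806) - 15*sqrt(26) + 15*sqrt(31) + 465.

(-3*sqrt(806) - 3*sqrt(26) + 3*sqrt(31) + 93)/25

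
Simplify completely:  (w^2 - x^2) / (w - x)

w + x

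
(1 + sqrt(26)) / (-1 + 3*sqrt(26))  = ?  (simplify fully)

(4*sqrt(26) + 79)/233

Multiply numerator and denominator by -3*sqrt(26) - 1.
Denominator becomes -233; numerator becomes -79 - 4*sqrt(26).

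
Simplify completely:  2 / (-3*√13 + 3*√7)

Multiply numerator and denominator by 3*√7 + 3*√13.
Denominator becomes -54; numerator becomes 6*√7 + 6*√13.

(-√13 - √7)/9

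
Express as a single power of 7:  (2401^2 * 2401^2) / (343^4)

7^4

2401^2 = 7^8; 2401^2 = 7^8; 343^4 = 7^12
Combine exponents: 7^4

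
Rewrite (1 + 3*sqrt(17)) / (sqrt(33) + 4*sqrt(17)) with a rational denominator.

(-3*sqrt(561) - sqrt(33) + 4*sqrt(17) + 204)/239

Multiply numerator and denominator by -sqrt(33) + 4*sqrt(17).
Denominator becomes 239; numerator becomes -3*sqrt(561) - sqrt(33) + 4*sqrt(17) + 204.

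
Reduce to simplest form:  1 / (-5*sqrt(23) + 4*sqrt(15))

Multiply numerator and denominator by 4*sqrt(15) + 5*sqrt(23).
Denominator becomes -335; numerator becomes 4*sqrt(15) + 5*sqrt(23).

(-5*sqrt(23) - 4*sqrt(15))/335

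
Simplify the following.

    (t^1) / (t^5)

t^(-4)

Quotient: (t^-4)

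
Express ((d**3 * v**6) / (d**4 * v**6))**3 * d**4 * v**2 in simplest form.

d*v**2

Inside the bracket: (d**-1)
Raise to the power 3: (d**-3)
Multiply by d**4 * v**2: add exponents.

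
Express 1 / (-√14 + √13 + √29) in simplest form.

Group as (√13 + √29) - √14; multiply by (√13 + √29) + √14, then rationalise the remaining surd.

(-14*√14 - √29 + 15*√13 + √5278)/362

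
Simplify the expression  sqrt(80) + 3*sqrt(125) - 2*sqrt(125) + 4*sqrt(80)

sqrt(80) = 4*sqrt(5); 3*sqrt(125) = 15*sqrt(5); 2*sqrt(125) = 10*sqrt(5); 4*sqrt(80) = 16*sqrt(5)
Combine: (4 + 15 - 10 + 16)·sqrt(5) = 25*sqrt(5)

25*sqrt(5)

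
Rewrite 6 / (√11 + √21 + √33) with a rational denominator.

Group as (√21 + √33) + √11; multiply by (√21 + √33) - √11, then rationalise the remaining surd.

(-396*√7 - 6*√33 + 138*√21 + 258*√11)/923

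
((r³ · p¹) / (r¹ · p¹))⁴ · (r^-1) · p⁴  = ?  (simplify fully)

Inside the bracket: r²
Raise to the power 4: r⁸
Multiply by (r^-1) · p⁴: add exponents.

p⁴*r⁷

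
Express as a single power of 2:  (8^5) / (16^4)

2^(-1)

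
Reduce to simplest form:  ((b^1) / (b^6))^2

b^(-10)

Inside the bracket: (b^-5)
Raise to the power 2: (b^-10)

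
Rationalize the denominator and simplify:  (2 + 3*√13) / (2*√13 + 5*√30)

(-78 - 4*√13 + 10*√30 + 15*√390)/698

Multiply numerator and denominator by -5*√30 + 2*√13.
Denominator becomes -698; numerator becomes -15*√390 - 10*√30 + 4*√13 + 78.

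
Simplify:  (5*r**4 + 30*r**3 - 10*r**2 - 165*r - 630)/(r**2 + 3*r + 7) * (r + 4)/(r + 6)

5*r**2 + 5*r - 60

Factor: 5*r**4 + 30*r**3 - 10*r**2 - 165*r - 630 = 5*(r - 3)*(r**2 + 3*r + 7)*(r + 6)
Cancel the common factors (r**2 + 3*r + 7), (r + 6).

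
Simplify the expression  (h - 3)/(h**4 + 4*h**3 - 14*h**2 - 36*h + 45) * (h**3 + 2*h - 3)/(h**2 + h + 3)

1/(h**2 + 8*h + 15)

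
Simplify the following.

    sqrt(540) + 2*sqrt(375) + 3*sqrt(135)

25*sqrt(15)

sqrt(540) = 6*sqrt(15); 2*sqrt(375) = 10*sqrt(15); 3*sqrt(135) = 9*sqrt(15)
Combine: (6 + 10 + 9)·sqrt(15) = 25*sqrt(15)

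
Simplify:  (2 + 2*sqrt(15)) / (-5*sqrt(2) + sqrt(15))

(-10*sqrt(30) - 30 - 10*sqrt(2) - 2*sqrt(15))/35

Multiply numerator and denominator by sqrt(15) + 5*sqrt(2).
Denominator becomes -35; numerator becomes 2*sqrt(15) + 10*sqrt(2) + 30 + 10*sqrt(30).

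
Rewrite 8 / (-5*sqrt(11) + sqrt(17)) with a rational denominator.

(-20*sqrt(11) - 4*sqrt(17))/129

Multiply numerator and denominator by sqrt(17) + 5*sqrt(11).
Denominator becomes -258; numerator becomes 8*sqrt(17) + 40*sqrt(11).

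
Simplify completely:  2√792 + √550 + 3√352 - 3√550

2√792 = 12*√22; √550 = 5*√22; 3√352 = 12*√22; 3√550 = 15*√22
Combine: (12 + 5 + 12 - 15)·√22 = 14*√22

14*√22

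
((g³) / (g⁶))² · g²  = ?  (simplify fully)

Inside the bracket: (g^-3)
Raise to the power 2: (g^-6)
Multiply by g²: add exponents.

g^(-4)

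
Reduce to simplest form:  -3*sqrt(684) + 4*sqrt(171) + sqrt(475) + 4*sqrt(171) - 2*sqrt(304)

3*sqrt(19)

3*sqrt(684) = 18*sqrt(19); 4*sqrt(171) = 12*sqrt(19); sqrt(475) = 5*sqrt(19); 4*sqrt(171) = 12*sqrt(19); 2*sqrt(304) = 8*sqrt(19)
Combine: (-18 + 12 + 5 + 12 - 8)·sqrt(19) = 3*sqrt(19)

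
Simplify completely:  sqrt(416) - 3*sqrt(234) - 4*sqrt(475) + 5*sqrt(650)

-20*sqrt(19) + 20*sqrt(26)

sqrt(416) = 4*sqrt(26); 3*sqrt(234) = 9*sqrt(26); 4*sqrt(475) = 20*sqrt(19); 5*sqrt(650) = 25*sqrt(26)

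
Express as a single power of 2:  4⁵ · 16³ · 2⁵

4⁵ = 2^10; 16³ = 2^12; 2⁵ = 2^5
Combine exponents: 2^27

2^27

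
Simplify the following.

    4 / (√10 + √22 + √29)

Group as (√22 + √29) + √10; multiply by (√22 + √29) - √10, then rationalise the remaining surd.

(-16*√1595 + 12*√29 + 68*√22 + 164*√10)/871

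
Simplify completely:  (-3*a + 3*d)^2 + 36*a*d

9*(a + d)^2

Expanding gives 9*a^2 + 18*a*d + 9*d^2, a perfect square.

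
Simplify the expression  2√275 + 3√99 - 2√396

2√275 = 10*√11; 3√99 = 9*√11; 2√396 = 12*√11
Combine: (10 + 9 - 12)·√11 = 7*√11

7*√11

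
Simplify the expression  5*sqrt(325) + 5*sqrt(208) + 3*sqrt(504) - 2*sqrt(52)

18*sqrt(14) + 41*sqrt(13)

5*sqrt(325) = 25*sqrt(13); 5*sqrt(208) = 20*sqrt(13); 3*sqrt(504) = 18*sqrt(14); 2*sqrt(52) = 4*sqrt(13)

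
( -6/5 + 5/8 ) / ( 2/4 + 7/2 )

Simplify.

-23/160

Numerator: -6/5 + 5/8 = -23/40
Denominator: 2/4 + 7/2 = 4
Divide: (-23/40) · (1/4) = -23/160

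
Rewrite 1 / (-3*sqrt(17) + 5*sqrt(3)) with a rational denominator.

Multiply numerator and denominator by 5*sqrt(3) + 3*sqrt(17).
Denominator becomes -78; numerator becomes 5*sqrt(3) + 3*sqrt(17).

(-3*sqrt(17) - 5*sqrt(3))/78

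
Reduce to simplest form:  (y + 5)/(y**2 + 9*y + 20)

Factor: y**2 + 9*y + 20 = (y + 5)*(y + 4)
Cancel the common factor (y + 5).

1/(y + 4)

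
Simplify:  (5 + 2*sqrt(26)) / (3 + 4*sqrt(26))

Multiply numerator and denominator by -4*sqrt(26) + 3.
Denominator becomes -407; numerator becomes -193 - 14*sqrt(26).

(14*sqrt(26) + 193)/407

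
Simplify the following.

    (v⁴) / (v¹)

v³

Quotient: v³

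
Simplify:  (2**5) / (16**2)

2**(-3)

2**5 = 2**5; 16**2 = 2**8
Combine exponents: 2**(-3)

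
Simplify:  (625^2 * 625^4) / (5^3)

5^21

625^2 = 5^8; 625^4 = 5^16; 5^3 = 5^3
Combine exponents: 5^21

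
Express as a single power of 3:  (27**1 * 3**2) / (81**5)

3**(-15)

27**1 = 3**3; 3**2 = 3**2; 81**5 = 3**20
Combine exponents: 3**(-15)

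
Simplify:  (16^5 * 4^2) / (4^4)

16^5 = 2^20; 4^2 = 2^4; 4^4 = 2^8
Combine exponents: 2^16

2^16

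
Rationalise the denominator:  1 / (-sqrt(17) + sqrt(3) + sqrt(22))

(-4*sqrt(17) - sqrt(22) + 18*sqrt(3) + sqrt(1122))/100

Group as (sqrt(3) + sqrt(22)) - sqrt(17); multiply by (sqrt(3) + sqrt(22)) + sqrt(17), then rationalise the remaining surd.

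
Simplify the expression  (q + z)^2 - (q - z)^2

Write as f(q,z) - f(q,-z) and expand.

4*q*z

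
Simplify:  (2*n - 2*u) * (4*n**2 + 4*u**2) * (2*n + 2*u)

16*n**4 - 16*u**4

Pair the conjugate factors: ((2*n)+(2*u))((2*n)-(2*u)) = 4*n**2 - 4*u**2, then repeat with the next factor.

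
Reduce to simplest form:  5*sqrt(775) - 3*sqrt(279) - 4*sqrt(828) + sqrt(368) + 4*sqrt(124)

5*sqrt(775) = 25*sqrt(31); 3*sqrt(279) = 9*sqrt(31); 4*sqrt(828) = 24*sqrt(23); sqrt(368) = 4*sqrt(23); 4*sqrt(124) = 8*sqrt(31)

-20*sqrt(23) + 24*sqrt(31)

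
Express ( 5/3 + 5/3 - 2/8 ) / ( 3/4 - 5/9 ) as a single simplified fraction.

111/7

Numerator: 5/3 + 5/3 - 2/8 = 37/12
Denominator: 3/4 - 5/9 = 7/36
Divide: (37/12) · (36/7) = 111/7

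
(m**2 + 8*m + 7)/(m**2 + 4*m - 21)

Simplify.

(m + 1)/(m - 3)

Factor: m**2 + 8*m + 7 = (m + 1)*(m + 7);  m**2 + 4*m - 21 = (m - 3)*(m + 7)
Cancel the common factor (m + 7).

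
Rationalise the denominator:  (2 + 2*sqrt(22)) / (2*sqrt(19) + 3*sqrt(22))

Multiply numerator and denominator by -2*sqrt(19) + 3*sqrt(22).
Denominator becomes 122; numerator becomes -4*sqrt(418) - 4*sqrt(19) + 6*sqrt(22) + 132.

(-2*sqrt(418) - 2*sqrt(19) + 3*sqrt(22) + 66)/61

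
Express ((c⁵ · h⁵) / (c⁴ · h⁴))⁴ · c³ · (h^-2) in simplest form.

Inside the bracket: c¹ · h¹
Raise to the power 4: c⁴ · h⁴
Multiply by c³ · (h^-2): add exponents.

c⁷*h²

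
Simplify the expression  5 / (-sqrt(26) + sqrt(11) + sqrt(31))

Group as (sqrt(11) + sqrt(31)) - sqrt(26); multiply by (sqrt(11) + sqrt(31)) + sqrt(26), then rationalise the remaining surd.

(-40*sqrt(26) + 15*sqrt(31) + 115*sqrt(11) + 5*sqrt(8866))/554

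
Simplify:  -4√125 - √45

-23*√5

4√125 = 20*√5; √45 = 3*√5
Combine: (-20 - 3)·√5 = -23*√5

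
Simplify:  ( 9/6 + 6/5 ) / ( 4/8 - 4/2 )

Numerator: 9/6 + 6/5 = 27/10
Denominator: 4/8 - 4/2 = -3/2
Divide: (27/10) · (-2/3) = -9/5

-9/5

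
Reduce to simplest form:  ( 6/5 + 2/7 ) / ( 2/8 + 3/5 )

208/119

Numerator: 6/5 + 2/7 = 52/35
Denominator: 2/8 + 3/5 = 17/20
Divide: (52/35) · (20/17) = 208/119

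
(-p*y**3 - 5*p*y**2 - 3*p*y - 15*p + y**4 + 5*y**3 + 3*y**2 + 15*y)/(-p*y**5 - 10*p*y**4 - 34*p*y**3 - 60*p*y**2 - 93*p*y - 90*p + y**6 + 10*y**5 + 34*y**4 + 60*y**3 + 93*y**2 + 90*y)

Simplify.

Factor: -p*y**3 - 5*p*y**2 - 3*p*y - 15*p + y**4 + 5*y**3 + 3*y**2 + 15*y = (-p + y)*(y**2 + 3)*(y + 5);  -p*y**5 - 10*p*y**4 - 34*p*y**3 - 60*p*y**2 - 93*p*y - 90*p + y**6 + 10*y**5 + 34*y**4 + 60*y**3 + 93*y**2 + 90*y = (y + 5)*(y + 2)*(y**2 + 3)*(y + 3)*(-p + y)
Cancel the common factors (y**2 + 3), (y + 5), (-p + y).

1/(y**2 + 5*y + 6)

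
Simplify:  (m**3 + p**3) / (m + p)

Factor as (a+b)(a**2-ab+b**2) with a=p, b=m.

m**2 - m*p + p**2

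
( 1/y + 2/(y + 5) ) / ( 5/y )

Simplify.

(3*y + 5)/(5*y + 25)

Numerator: 1/y + 2/(y + 5) = (3*y + 5)/(y^2 + 5*y)
Denominator: 5/y = 5/y
Divide: ((3*y + 5)/(y^2 + 5*y)) · (y/5) = (3*y + 5)/(5*y + 25)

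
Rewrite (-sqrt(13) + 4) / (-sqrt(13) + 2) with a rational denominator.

(-2*sqrt(13) + 5)/9

Multiply numerator and denominator by 2 + sqrt(13).
Denominator becomes -9; numerator becomes -5 + 2*sqrt(13).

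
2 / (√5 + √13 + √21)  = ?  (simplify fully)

(-4*√1365 - 6*√21 + 26*√13 + 58*√5)/251

Group as (√5 + √13) + √21; multiply by (√5 + √13) - √21, then rationalise the remaining surd.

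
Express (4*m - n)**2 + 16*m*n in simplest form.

(4*m + n)**2

Expanding gives 16*m**2 + 8*m*n + n**2, a perfect square.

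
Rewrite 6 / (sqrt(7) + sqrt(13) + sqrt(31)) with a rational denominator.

Group as (sqrt(7) + sqrt(31)) + sqrt(13); multiply by (sqrt(7) + sqrt(31)) - sqrt(13), then rationalise the remaining surd.

(-4*sqrt(2821) - 22*sqrt(31) + 50*sqrt(13) + 74*sqrt(7))/81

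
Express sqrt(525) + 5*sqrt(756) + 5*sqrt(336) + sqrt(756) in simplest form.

61*sqrt(21)

sqrt(525) = 5*sqrt(21); 5*sqrt(756) = 30*sqrt(21); 5*sqrt(336) = 20*sqrt(21); sqrt(756) = 6*sqrt(21)
Combine: (5 + 30 + 20 + 6)·sqrt(21) = 61*sqrt(21)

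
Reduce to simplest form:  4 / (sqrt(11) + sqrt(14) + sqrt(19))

(-2*sqrt(2926) + 6*sqrt(19) + 16*sqrt(14) + 22*sqrt(11))/145

Group as (sqrt(11) + sqrt(19)) + sqrt(14); multiply by (sqrt(11) + sqrt(19)) - sqrt(14), then rationalise the remaining surd.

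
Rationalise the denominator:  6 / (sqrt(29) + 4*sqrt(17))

(-2*sqrt(29) + 8*sqrt(17))/81

Multiply numerator and denominator by -4*sqrt(17) + sqrt(29).
Denominator becomes -243; numerator becomes -24*sqrt(17) + 6*sqrt(29).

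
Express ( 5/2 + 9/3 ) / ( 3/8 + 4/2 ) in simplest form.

44/19

Numerator: 5/2 + 9/3 = 11/2
Denominator: 3/8 + 4/2 = 19/8
Divide: (11/2) · (8/19) = 44/19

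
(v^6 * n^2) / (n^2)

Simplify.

v^6

Quotient: v^6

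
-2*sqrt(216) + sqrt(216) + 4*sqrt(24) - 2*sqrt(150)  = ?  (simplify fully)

-8*sqrt(6)

2*sqrt(216) = 12*sqrt(6); sqrt(216) = 6*sqrt(6); 4*sqrt(24) = 8*sqrt(6); 2*sqrt(150) = 10*sqrt(6)
Combine: (-12 + 6 + 8 - 10)·sqrt(6) = -8*sqrt(6)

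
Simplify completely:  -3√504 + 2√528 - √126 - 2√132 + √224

-17*√14 + 4*√33

3√504 = 18*√14; 2√528 = 8*√33; √126 = 3*√14; 2√132 = 4*√33; √224 = 4*√14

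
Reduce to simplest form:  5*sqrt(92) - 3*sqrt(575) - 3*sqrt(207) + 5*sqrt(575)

5*sqrt(92) = 10*sqrt(23); 3*sqrt(575) = 15*sqrt(23); 3*sqrt(207) = 9*sqrt(23); 5*sqrt(575) = 25*sqrt(23)
Combine: (10 - 15 - 9 + 25)·sqrt(23) = 11*sqrt(23)

11*sqrt(23)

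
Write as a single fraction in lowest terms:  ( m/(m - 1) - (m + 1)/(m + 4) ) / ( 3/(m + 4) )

(4*m + 1)/(3*m - 3)

Numerator: m/(m - 1) - (m + 1)/(m + 4) = (4*m + 1)/(m^2 + 3*m - 4)
Denominator: 3/(m + 4) = 3/(m + 4)
Divide: ((4*m + 1)/(m^2 + 3*m - 4)) · (m/3 + 4/3) = (4*m + 1)/(3*m - 3)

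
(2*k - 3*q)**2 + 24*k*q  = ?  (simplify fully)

Expand the square and combine the 24*k*q term.

(2*k + 3*q)**2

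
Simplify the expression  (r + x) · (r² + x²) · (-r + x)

-r⁴ + x⁴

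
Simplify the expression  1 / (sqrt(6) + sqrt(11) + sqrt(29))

(-sqrt(1914) - 6*sqrt(29) + 12*sqrt(11) + 17*sqrt(6))/60

Group as (sqrt(11) + sqrt(29)) + sqrt(6); multiply by (sqrt(11) + sqrt(29)) - sqrt(6), then rationalise the remaining surd.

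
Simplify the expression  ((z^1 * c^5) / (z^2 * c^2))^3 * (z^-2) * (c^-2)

Inside the bracket: (z^-1) * c^3
Raise to the power 3: (z^-3) * c^9
Multiply by (z^-2) * (c^-2): add exponents.

c^7/z^5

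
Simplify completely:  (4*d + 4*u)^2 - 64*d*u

16*(d - u)^2

Expanding gives 16*d^2 - 32*d*u + 16*u^2, a perfect square.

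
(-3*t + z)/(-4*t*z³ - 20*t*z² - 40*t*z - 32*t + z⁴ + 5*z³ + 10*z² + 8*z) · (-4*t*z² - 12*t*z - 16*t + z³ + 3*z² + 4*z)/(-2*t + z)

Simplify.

(-3*t + z)/(-2*t*z - 4*t + z² + 2*z)

Factor: -4*t*z³ - 20*t*z² - 40*t*z - 32*t + z⁴ + 5*z³ + 10*z² + 8*z = (z + 2)·(-4*t + z)·(z² + 3*z + 4);  -4*t*z² - 12*t*z - 16*t + z³ + 3*z² + 4*z = (-4*t + z)·(z² + 3*z + 4)
Cancel the common factors (z² + 3*z + 4), (-4*t + z).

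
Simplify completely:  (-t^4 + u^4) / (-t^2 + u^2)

t^2 + u^2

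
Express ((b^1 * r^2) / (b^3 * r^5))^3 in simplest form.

1/(b^6*r^9)

Inside the bracket: (b^-2) * (r^-3)
Raise to the power 3: (b^-6) * (r^-9)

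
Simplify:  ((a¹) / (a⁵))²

a^(-8)

Inside the bracket: (a^-4)
Raise to the power 2: (a^-8)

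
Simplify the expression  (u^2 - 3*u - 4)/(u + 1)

u - 4

Factor: u^2 - 3*u - 4 = (u - 4)*(u + 1)
Cancel the common factor (u + 1).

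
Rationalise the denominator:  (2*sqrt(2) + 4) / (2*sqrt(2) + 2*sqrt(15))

(-2*sqrt(2) - 2 + sqrt(30) + 2*sqrt(15))/13

Multiply numerator and denominator by -2*sqrt(15) + 2*sqrt(2).
Denominator becomes -52; numerator becomes -8*sqrt(15) - 4*sqrt(30) + 8 + 8*sqrt(2).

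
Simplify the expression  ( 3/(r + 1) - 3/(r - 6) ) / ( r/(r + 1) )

-21/(r² - 6*r)

Numerator: 3/(r + 1) - 3/(r - 6) = -21/(r² - 5*r - 6)
Denominator: r/(r + 1) = r/(r + 1)
Divide: (-21/(r² - 5*r - 6)) · ((r + 1)/r) = -21/(r² - 6*r)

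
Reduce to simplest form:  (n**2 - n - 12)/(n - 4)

Factor: n**2 - n - 12 = (n + 3)*(n - 4)
Cancel the common factor (n - 4).

n + 3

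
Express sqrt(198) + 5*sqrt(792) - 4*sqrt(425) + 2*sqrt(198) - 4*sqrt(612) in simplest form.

-44*sqrt(17) + 39*sqrt(22)

sqrt(198) = 3*sqrt(22); 5*sqrt(792) = 30*sqrt(22); 4*sqrt(425) = 20*sqrt(17); 2*sqrt(198) = 6*sqrt(22); 4*sqrt(612) = 24*sqrt(17)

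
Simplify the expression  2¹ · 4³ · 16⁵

2¹ = 2^1; 4³ = 2^6; 16⁵ = 2^20
Combine exponents: 2^27

2^27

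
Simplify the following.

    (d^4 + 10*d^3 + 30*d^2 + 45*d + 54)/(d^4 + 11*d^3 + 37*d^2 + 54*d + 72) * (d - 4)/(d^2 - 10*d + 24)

Factor: d^4 + 10*d^3 + 30*d^2 + 45*d + 54 = (d + 3)*(d^2 + d + 3)*(d + 6);  d^4 + 11*d^3 + 37*d^2 + 54*d + 72 = (d + 4)*(d^2 + d + 3)*(d + 6);  d^2 - 10*d + 24 = (d - 4)*(d - 6)
Cancel the common factors (d^2 + d + 3), (d - 4), (d + 6).

(d + 3)/(d^2 - 2*d - 24)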